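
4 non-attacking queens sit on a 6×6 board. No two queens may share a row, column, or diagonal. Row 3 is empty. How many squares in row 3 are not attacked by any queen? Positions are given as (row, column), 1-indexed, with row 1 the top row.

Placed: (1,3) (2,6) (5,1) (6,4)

(1,3) attacks row 3 at column 3 and diagonals 1, 5.
(2,6) attacks row 3 at column 6 and diagonals 5.
(5,1) attacks row 3 at column 1 and diagonals 3.
(6,4) attacks row 3 at column 4 and diagonals 1.
Attacked columns: {1, 3, 4, 5, 6}. Safe: {2}.

1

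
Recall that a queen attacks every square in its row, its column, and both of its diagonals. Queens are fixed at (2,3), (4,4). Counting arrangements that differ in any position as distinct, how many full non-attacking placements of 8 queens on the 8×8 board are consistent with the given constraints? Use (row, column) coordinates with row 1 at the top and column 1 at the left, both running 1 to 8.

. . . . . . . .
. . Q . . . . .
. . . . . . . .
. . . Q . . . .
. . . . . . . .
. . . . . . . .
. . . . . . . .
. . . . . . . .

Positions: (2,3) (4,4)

Branch on row 1: col 5 → 1; col 6 → 1; col 8 → 0.
Sum: 1 + 1 + 0 = 2.

2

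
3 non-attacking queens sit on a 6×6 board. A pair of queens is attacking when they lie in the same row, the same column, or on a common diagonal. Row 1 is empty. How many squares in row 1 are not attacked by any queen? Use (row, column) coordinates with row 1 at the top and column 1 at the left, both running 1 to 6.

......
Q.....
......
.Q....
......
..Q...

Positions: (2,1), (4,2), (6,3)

2

(2,1) attacks row 1 at column 1 and diagonals 2.
(4,2) attacks row 1 at column 2 and diagonals 5.
(6,3) attacks row 1 at column 3.
Attacked columns: {1, 2, 3, 5}. Safe: {4, 6}.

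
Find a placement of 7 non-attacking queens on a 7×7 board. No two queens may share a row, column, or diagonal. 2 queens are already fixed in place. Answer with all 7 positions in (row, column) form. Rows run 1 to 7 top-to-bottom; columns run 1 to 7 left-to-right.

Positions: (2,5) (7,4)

Row 1: attacked by (2,5)→{4,5,6}; (7,4)→{4}. Safe: 1, 2, 3, 7. Place at column 1.
Row 3: attacked by (1,1)→{1,3}; (2,5)→{4,5,6}; (7,4)→{4}. Safe: 2, 7. Place at column 2.
Row 4: attacked by (1,1)→{1,4}; (2,5)→{3,5,7}; (3,2)→{1,2,3}; (7,4)→{1,4,7}. Safe: 6. Place at column 6.
Row 5: attacked by (1,1)→{1,5}; (2,5)→{2,5}; (3,2)→{2,4}; (4,6)→{5,6,7}; (7,4)→{2,4,6}. Safe: 3. Place at column 3.
Row 6: attacked by (1,1)→{1,6}; (2,5)→{1,5}; (3,2)→{2,5}; (4,6)→{4,6}; (5,3)→{2,3,4}; (7,4)→{3,4,5}. Safe: 7. Place at column 7.
Columns [1, 5, 2, 6, 3, 7, 4], r−c [0, -3, 1, -2, 2, -1, 3], r+c [2, 7, 5, 10, 8, 13, 11] are all distinct, so no two queens attack.

(1,1) (2,5) (3,2) (4,6) (5,3) (6,7) (7,4)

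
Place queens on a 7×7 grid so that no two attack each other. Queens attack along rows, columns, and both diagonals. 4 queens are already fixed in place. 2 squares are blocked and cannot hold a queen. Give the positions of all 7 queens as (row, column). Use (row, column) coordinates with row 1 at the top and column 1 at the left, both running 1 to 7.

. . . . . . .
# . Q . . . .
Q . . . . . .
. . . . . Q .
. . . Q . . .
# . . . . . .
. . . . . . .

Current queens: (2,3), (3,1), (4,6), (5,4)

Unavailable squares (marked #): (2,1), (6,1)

(1,5) (2,3) (3,1) (4,6) (5,4) (6,2) (7,7)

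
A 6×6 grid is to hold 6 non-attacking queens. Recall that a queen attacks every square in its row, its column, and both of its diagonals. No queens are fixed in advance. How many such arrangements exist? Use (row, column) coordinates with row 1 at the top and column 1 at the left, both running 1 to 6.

Branch on row 1: col 1 → 0; col 2 → 1; col 3 → 1; col 4 → 1; col 5 → 1; col 6 → 0.
Sum: 0 + 1 + 1 + 1 + 1 + 0 = 4.
(This is the classic 6-queens count.)

4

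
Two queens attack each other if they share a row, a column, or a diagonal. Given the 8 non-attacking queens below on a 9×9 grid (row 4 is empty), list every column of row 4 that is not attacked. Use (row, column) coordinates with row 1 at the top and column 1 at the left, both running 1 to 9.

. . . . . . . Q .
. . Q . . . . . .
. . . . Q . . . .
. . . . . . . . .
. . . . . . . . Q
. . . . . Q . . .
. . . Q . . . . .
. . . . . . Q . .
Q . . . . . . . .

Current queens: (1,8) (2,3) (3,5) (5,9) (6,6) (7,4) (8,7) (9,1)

columns 2

(1,8) attacks row 4 at column 8 and diagonals 5.
(2,3) attacks row 4 at column 3 and diagonals 1, 5.
(3,5) attacks row 4 at column 5 and diagonals 4, 6.
(5,9) attacks row 4 at column 9 and diagonals 8.
(6,6) attacks row 4 at column 6 and diagonals 4, 8.
(7,4) attacks row 4 at column 4 and diagonals 1, 7.
(8,7) attacks row 4 at column 7 and diagonals 3.
(9,1) attacks row 4 at column 1 and diagonals 6.
Attacked columns: {1, 3, 4, 5, 6, 7, 8, 9}. Safe: {2}.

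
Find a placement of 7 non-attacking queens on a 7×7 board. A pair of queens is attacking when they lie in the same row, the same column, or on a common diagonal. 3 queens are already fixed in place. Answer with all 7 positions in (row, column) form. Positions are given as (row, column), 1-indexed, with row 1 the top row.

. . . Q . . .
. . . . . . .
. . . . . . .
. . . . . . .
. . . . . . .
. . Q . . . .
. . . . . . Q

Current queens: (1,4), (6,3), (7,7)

(1,4) (2,1) (3,5) (4,2) (5,6) (6,3) (7,7)

Row 2: attacked by (1,4)→{3,4,5}; (6,3)→{3,7}; (7,7)→{2,7}. Safe: 1, 6. Place at column 1.
Row 3: attacked by (1,4)→{2,4,6}; (2,1)→{1,2}; (6,3)→{3,6}; (7,7)→{3,7}. Safe: 5. Place at column 5.
Row 4: attacked by (1,4)→{1,4,7}; (2,1)→{1,3}; (3,5)→{4,5,6}; (6,3)→{1,3,5}; (7,7)→{4,7}. Safe: 2. Place at column 2.
Row 5: attacked by (1,4)→{4}; (2,1)→{1,4}; (3,5)→{3,5,7}; (4,2)→{1,2,3}; (6,3)→{2,3,4}; (7,7)→{5,7}. Safe: 6. Place at column 6.
Columns [4, 1, 5, 2, 6, 3, 7], r−c [-3, 1, -2, 2, -1, 3, 0], r+c [5, 3, 8, 6, 11, 9, 14] are all distinct, so no two queens attack.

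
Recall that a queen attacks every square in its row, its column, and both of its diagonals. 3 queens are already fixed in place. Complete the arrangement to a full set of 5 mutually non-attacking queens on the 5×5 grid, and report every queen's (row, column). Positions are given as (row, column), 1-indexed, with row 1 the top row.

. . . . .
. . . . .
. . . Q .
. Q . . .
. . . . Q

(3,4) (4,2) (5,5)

Row 1: attacked by (3,4)→{2,4}; (4,2)→{2,5}; (5,5)→{1,5}. Safe: 3. Place at column 3.
Row 2: attacked by (1,3)→{2,3,4}; (3,4)→{3,4,5}; (4,2)→{2,4}; (5,5)→{2,5}. Safe: 1. Place at column 1.
Columns [3, 1, 4, 2, 5], r−c [-2, 1, -1, 2, 0], r+c [4, 3, 7, 6, 10] are all distinct, so no two queens attack.

(1,3) (2,1) (3,4) (4,2) (5,5)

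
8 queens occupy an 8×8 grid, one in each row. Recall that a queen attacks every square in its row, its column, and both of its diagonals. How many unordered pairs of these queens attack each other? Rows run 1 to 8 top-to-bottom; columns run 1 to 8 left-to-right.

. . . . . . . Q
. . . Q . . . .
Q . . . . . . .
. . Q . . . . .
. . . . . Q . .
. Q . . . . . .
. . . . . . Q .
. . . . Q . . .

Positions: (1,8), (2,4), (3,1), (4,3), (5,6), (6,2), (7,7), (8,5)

0

All columns are distinct and no two queens satisfy |Δrow| = |Δcol|, so no pair attacks.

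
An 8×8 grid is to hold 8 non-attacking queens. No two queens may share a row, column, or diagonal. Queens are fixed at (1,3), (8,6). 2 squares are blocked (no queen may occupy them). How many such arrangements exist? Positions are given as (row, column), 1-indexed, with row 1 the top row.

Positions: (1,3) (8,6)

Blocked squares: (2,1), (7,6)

4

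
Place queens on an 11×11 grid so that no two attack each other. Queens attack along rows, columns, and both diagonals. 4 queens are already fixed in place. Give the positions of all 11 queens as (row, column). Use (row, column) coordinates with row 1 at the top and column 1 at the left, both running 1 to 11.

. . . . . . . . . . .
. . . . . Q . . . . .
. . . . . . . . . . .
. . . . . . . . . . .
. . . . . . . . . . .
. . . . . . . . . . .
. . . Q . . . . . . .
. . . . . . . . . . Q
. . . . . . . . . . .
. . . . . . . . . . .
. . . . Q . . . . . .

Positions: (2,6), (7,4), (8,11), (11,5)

(1,8) (2,6) (3,1) (4,3) (5,10) (6,7) (7,4) (8,11) (9,9) (10,2) (11,5)

Row 1: attacked by (2,6)→{5,6,7}; (7,4)→{4,10}; (8,11)→{4,11}; (11,5)→{5}. Safe: 1, 2, 3, 8, 9. Place at column 8.
Row 3: attacked by (1,8)→{6,8,10}; (2,6)→{5,6,7}; (7,4)→{4,8}; (8,11)→{6,11}; (11,5)→{5}. Safe: 1, 2, 3, 9. Place at column 1.
Row 4: attacked by (1,8)→{5,8,11}; (2,6)→{4,6,8}; (3,1)→{1,2}; (7,4)→{1,4,7}; (8,11)→{7,11}; (11,5)→{5}. Safe: 3, 9, 10. Place at column 3.
Row 5: attacked by (1,8)→{4,8}; (2,6)→{3,6,9}; (3,1)→{1,3}; (4,3)→{2,3,4}; (7,4)→{2,4,6}; (8,11)→{8,11}; (11,5)→{5,11}. Safe: 7, 10. Place at column 10.
Row 6: attacked by (1,8)→{3,8}; (2,6)→{2,6,10}; (3,1)→{1,4}; (4,3)→{1,3,5}; (5,10)→{9,10,11}; (7,4)→{3,4,5}; (8,11)→{9,11}; (11,5)→{5,10}. Safe: 7. Place at column 7.
Row 9: attacked by (1,8)→{8}; (2,6)→{6}; (3,1)→{1,7}; (4,3)→{3,8}; (5,10)→{6,10}; (6,7)→{4,7,10}; (7,4)→{2,4,6}; (8,11)→{10,11}; (11,5)→{3,5,7}. Safe: 9. Place at column 9.
Row 10: attacked by (1,8)→{8}; (2,6)→{6}; (3,1)→{1,8}; (4,3)→{3,9}; (5,10)→{5,10}; (6,7)→{3,7,11}; (7,4)→{1,4,7}; (8,11)→{9,11}; (9,9)→{8,9,10}; (11,5)→{4,5,6}. Safe: 2. Place at column 2.
Columns [8, 6, 1, 3, 10, 7, 4, 11, 9, 2, 5], r−c [-7, -4, 2, 1, -5, -1, 3, -3, 0, 8, 6], r+c [9, 8, 4, 7, 15, 13, 11, 19, 18, 12, 16] are all distinct, so no two queens attack.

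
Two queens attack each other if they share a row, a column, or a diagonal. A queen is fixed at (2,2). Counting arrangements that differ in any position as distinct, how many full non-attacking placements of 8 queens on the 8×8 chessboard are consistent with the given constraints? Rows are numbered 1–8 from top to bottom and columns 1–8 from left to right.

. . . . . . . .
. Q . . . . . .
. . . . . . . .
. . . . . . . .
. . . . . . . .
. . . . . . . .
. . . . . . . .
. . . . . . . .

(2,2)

16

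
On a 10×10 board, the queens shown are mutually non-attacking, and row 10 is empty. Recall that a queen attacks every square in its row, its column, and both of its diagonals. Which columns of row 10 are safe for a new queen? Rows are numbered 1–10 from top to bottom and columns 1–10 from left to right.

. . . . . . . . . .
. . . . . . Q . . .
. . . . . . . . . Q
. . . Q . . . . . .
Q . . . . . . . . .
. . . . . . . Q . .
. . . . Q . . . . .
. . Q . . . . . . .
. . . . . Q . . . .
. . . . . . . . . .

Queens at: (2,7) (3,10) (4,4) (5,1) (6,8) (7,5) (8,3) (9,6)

(2,7) attacks row 10 at column 7.
(3,10) attacks row 10 at column 10 and diagonals 3.
(4,4) attacks row 10 at column 4 and diagonals 10.
(5,1) attacks row 10 at column 1 and diagonals 6.
(6,8) attacks row 10 at column 8 and diagonals 4.
(7,5) attacks row 10 at column 5 and diagonals 2, 8.
(8,3) attacks row 10 at column 3 and diagonals 1, 5.
(9,6) attacks row 10 at column 6 and diagonals 5, 7.
Attacked columns: {1, 2, 3, 4, 5, 6, 7, 8, 10}. Safe: {9}.

columns 9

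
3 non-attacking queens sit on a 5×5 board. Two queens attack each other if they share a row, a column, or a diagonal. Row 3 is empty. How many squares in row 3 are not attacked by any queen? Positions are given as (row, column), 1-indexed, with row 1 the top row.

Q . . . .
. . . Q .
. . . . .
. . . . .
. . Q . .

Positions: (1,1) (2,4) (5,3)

(1,1) attacks row 3 at column 1 and diagonals 3.
(2,4) attacks row 3 at column 4 and diagonals 3, 5.
(5,3) attacks row 3 at column 3 and diagonals 1, 5.
Attacked columns: {1, 3, 4, 5}. Safe: {2}.

1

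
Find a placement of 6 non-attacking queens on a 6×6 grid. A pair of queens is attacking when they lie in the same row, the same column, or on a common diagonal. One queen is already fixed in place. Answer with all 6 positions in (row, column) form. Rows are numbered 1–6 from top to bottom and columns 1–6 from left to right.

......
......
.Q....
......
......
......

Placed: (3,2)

(1,3) (2,6) (3,2) (4,5) (5,1) (6,4)

Row 1: attacked by (3,2)→{2,4}. Safe: 1, 3, 5, 6. Place at column 3.
Row 2: attacked by (1,3)→{2,3,4}; (3,2)→{1,2,3}. Safe: 5, 6. Place at column 6.
Row 4: attacked by (1,3)→{3,6}; (2,6)→{4,6}; (3,2)→{1,2,3}. Safe: 5. Place at column 5.
Row 5: attacked by (1,3)→{3}; (2,6)→{3,6}; (3,2)→{2,4}; (4,5)→{4,5,6}. Safe: 1. Place at column 1.
Row 6: attacked by (1,3)→{3}; (2,6)→{2,6}; (3,2)→{2,5}; (4,5)→{3,5}; (5,1)→{1,2}. Safe: 4. Place at column 4.
Columns [3, 6, 2, 5, 1, 4], r−c [-2, -4, 1, -1, 4, 2], r+c [4, 8, 5, 9, 6, 10] are all distinct, so no two queens attack.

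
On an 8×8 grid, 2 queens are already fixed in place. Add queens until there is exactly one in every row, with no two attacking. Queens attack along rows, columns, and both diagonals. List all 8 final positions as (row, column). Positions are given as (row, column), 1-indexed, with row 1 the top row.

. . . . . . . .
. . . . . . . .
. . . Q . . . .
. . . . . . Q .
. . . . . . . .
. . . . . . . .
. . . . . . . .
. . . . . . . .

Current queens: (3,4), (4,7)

Row 1: attacked by (3,4)→{2,4,6}; (4,7)→{4,7}. Safe: 1, 3, 5, 8. Place at column 3.
Row 2: attacked by (1,3)→{2,3,4}; (3,4)→{3,4,5}; (4,7)→{5,7}. Safe: 1, 6, 8. Place at column 8.
Row 5: attacked by (1,3)→{3,7}; (2,8)→{5,8}; (3,4)→{2,4,6}; (4,7)→{6,7,8}. Safe: 1. Place at column 1.
Row 6: attacked by (1,3)→{3,8}; (2,8)→{4,8}; (3,4)→{1,4,7}; (4,7)→{5,7}; (5,1)→{1,2}. Safe: 6. Place at column 6.
Row 7: attacked by (1,3)→{3}; (2,8)→{3,8}; (3,4)→{4,8}; (4,7)→{4,7}; (5,1)→{1,3}; (6,6)→{5,6,7}. Safe: 2. Place at column 2.
Row 8: attacked by (1,3)→{3}; (2,8)→{2,8}; (3,4)→{4}; (4,7)→{3,7}; (5,1)→{1,4}; (6,6)→{4,6,8}; (7,2)→{1,2,3}. Safe: 5. Place at column 5.
Columns [3, 8, 4, 7, 1, 6, 2, 5], r−c [-2, -6, -1, -3, 4, 0, 5, 3], r+c [4, 10, 7, 11, 6, 12, 9, 13] are all distinct, so no two queens attack.

(1,3) (2,8) (3,4) (4,7) (5,1) (6,6) (7,2) (8,5)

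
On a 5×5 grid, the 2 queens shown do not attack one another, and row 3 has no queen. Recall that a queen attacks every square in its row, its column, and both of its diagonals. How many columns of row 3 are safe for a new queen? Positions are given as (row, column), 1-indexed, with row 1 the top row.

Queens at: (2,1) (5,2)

2

(2,1) attacks row 3 at column 1 and diagonals 2.
(5,2) attacks row 3 at column 2 and diagonals 4.
Attacked columns: {1, 2, 4}. Safe: {3, 5}.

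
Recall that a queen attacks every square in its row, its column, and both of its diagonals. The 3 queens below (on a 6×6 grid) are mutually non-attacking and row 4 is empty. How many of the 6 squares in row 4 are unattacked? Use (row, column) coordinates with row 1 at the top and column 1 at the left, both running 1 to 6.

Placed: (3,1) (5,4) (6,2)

1

(3,1) attacks row 4 at column 1 and diagonals 2.
(5,4) attacks row 4 at column 4 and diagonals 3, 5.
(6,2) attacks row 4 at column 2 and diagonals 4.
Attacked columns: {1, 2, 3, 4, 5}. Safe: {6}.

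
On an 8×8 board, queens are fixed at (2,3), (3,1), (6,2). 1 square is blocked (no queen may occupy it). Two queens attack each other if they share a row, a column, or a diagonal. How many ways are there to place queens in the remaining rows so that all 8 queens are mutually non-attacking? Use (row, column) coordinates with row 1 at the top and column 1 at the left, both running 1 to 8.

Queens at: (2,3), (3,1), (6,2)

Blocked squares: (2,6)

3

Branch on row 1: col 5 → 1; col 6 → 2; col 8 → 0.
Sum: 1 + 2 + 0 = 3.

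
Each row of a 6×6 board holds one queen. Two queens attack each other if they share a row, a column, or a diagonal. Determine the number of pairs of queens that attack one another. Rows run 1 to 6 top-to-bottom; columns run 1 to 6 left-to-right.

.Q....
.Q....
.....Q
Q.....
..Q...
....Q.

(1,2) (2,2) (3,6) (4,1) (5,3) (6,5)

Same column: (1,2)–(2,2) (column 2).
Total attacking pairs: 1.

1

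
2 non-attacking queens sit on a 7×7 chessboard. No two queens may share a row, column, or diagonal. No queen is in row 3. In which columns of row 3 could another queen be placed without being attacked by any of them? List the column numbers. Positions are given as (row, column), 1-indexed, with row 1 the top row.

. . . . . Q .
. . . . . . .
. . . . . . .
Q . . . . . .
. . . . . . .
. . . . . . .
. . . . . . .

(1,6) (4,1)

columns 3, 5, 7

(1,6) attacks row 3 at column 6 and diagonals 4.
(4,1) attacks row 3 at column 1 and diagonals 2.
Attacked columns: {1, 2, 4, 6}. Safe: {3, 5, 7}.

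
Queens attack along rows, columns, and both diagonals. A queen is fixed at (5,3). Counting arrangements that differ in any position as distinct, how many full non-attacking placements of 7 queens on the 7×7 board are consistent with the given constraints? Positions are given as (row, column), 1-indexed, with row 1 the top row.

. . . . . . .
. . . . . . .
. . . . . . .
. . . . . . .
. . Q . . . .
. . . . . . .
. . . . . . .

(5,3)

6

Branch on row 1: col 1 → 1; col 2 → 1; col 4 → 1; col 5 → 2; col 6 → 1.
Sum: 1 + 1 + 1 + 2 + 1 = 6.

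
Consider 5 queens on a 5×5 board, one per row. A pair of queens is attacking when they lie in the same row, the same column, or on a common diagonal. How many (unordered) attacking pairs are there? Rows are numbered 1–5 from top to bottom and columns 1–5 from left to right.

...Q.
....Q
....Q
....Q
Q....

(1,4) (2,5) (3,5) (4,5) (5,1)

Same column: (2,5)–(3,5) (column 5); (2,5)–(4,5) (column 5); (3,5)–(4,5) (column 5).
Same diagonal: (1,4)–(2,5) (|1−2| = |4−5| = 1).
Total attacking pairs: 4.

4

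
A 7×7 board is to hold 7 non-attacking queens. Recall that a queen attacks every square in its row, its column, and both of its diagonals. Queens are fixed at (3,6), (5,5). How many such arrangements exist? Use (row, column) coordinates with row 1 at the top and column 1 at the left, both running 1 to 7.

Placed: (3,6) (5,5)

Branch on row 1: col 2 → 0; col 3 → 1; col 7 → 1.
Sum: 0 + 1 + 1 = 2.

2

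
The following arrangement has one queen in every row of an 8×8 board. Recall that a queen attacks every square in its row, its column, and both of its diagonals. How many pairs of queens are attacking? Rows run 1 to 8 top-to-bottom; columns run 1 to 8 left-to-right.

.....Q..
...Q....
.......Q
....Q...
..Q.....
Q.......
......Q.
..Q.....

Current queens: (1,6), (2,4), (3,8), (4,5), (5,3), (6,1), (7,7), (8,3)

5

Same column: (5,3)–(8,3) (column 3).
Same diagonal: (1,6)–(3,8) (|1−3| = |6−8| = 2); (1,6)–(6,1) (|1−6| = |6−1| = 5); (3,8)–(8,3) (|3−8| = |8−3| = 5); (6,1)–(8,3) (|6−8| = |1−3| = 2).
Total attacking pairs: 5.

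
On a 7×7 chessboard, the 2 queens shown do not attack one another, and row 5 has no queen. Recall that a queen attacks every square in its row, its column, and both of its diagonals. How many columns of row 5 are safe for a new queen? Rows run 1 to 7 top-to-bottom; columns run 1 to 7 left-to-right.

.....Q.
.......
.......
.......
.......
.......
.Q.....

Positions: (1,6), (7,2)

(1,6) attacks row 5 at column 6 and diagonals 2.
(7,2) attacks row 5 at column 2 and diagonals 4.
Attacked columns: {2, 4, 6}. Safe: {1, 3, 5, 7}.

4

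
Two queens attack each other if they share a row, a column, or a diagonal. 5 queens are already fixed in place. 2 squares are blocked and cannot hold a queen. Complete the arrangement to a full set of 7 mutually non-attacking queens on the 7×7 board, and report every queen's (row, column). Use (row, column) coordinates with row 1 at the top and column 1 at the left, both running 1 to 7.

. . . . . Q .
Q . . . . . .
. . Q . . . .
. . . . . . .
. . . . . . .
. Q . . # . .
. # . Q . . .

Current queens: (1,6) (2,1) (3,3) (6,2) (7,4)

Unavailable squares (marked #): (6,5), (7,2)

(1,6) (2,1) (3,3) (4,5) (5,7) (6,2) (7,4)

Row 4: attacked by (1,6)→{3,6}; (2,1)→{1,3}; (3,3)→{2,3,4}; (6,2)→{2,4}; (7,4)→{1,4,7}. Safe: 5. Place at column 5.
Row 5: attacked by (1,6)→{2,6}; (2,1)→{1,4}; (3,3)→{1,3,5}; (4,5)→{4,5,6}; (6,2)→{1,2,3}; (7,4)→{2,4,6}. Safe: 7. Place at column 7.
Columns [6, 1, 3, 5, 7, 2, 4], r−c [-5, 1, 0, -1, -2, 4, 3], r+c [7, 3, 6, 9, 12, 8, 11] are all distinct, so no two queens attack.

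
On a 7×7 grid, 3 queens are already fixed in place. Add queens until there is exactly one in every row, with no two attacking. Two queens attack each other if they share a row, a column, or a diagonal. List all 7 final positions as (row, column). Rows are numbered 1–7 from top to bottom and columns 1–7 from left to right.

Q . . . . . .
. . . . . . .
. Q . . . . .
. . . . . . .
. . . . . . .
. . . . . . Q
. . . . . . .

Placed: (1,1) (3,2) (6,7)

(1,1) (2,5) (3,2) (4,6) (5,3) (6,7) (7,4)

Row 2: attacked by (1,1)→{1,2}; (3,2)→{1,2,3}; (6,7)→{3,7}. Safe: 4, 5, 6. Place at column 5.
Row 4: attacked by (1,1)→{1,4}; (2,5)→{3,5,7}; (3,2)→{1,2,3}; (6,7)→{5,7}. Safe: 6. Place at column 6.
Row 5: attacked by (1,1)→{1,5}; (2,5)→{2,5}; (3,2)→{2,4}; (4,6)→{5,6,7}; (6,7)→{6,7}. Safe: 3. Place at column 3.
Row 7: attacked by (1,1)→{1,7}; (2,5)→{5}; (3,2)→{2,6}; (4,6)→{3,6}; (5,3)→{1,3,5}; (6,7)→{6,7}. Safe: 4. Place at column 4.
Columns [1, 5, 2, 6, 3, 7, 4], r−c [0, -3, 1, -2, 2, -1, 3], r+c [2, 7, 5, 10, 8, 13, 11] are all distinct, so no two queens attack.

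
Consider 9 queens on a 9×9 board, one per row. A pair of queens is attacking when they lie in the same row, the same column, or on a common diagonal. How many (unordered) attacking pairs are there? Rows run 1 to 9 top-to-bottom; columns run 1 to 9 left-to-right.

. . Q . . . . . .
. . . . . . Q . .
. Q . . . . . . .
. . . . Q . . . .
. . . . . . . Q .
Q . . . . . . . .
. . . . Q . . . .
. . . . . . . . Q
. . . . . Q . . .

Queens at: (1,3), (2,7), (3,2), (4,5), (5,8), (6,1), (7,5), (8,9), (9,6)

3

Same column: (4,5)–(7,5) (column 5).
Same diagonal: (2,7)–(4,5) (|2−4| = |7−5| = 2); (4,5)–(8,9) (|4−8| = |5−9| = 4).
Total attacking pairs: 3.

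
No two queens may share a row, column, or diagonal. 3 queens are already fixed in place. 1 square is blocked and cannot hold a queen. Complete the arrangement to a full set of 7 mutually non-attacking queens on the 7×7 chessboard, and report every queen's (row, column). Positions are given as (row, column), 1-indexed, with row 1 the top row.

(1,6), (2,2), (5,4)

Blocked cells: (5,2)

Row 3: attacked by (1,6)→{4,6}; (2,2)→{1,2,3}; (5,4)→{2,4,6}. Safe: 5, 7. Place at column 5.
Row 4: attacked by (1,6)→{3,6}; (2,2)→{2,4}; (3,5)→{4,5,6}; (5,4)→{3,4,5}. Safe: 1, 7. Place at column 1.
Row 6: attacked by (1,6)→{1,6}; (2,2)→{2,6}; (3,5)→{2,5}; (4,1)→{1,3}; (5,4)→{3,4,5}. Safe: 7. Place at column 7.
Row 7: attacked by (1,6)→{6}; (2,2)→{2,7}; (3,5)→{1,5}; (4,1)→{1,4}; (5,4)→{2,4,6}; (6,7)→{6,7}. Safe: 3. Place at column 3.
Columns [6, 2, 5, 1, 4, 7, 3], r−c [-5, 0, -2, 3, 1, -1, 4], r+c [7, 4, 8, 5, 9, 13, 10] are all distinct, so no two queens attack.

(1,6) (2,2) (3,5) (4,1) (5,4) (6,7) (7,3)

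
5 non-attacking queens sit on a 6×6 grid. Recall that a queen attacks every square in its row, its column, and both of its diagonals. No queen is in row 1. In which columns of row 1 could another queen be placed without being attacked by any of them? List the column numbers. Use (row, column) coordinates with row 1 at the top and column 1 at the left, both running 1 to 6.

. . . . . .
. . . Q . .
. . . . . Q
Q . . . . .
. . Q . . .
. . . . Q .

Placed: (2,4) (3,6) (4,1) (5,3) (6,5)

(2,4) attacks row 1 at column 4 and diagonals 3, 5.
(3,6) attacks row 1 at column 6 and diagonals 4.
(4,1) attacks row 1 at column 1 and diagonals 4.
(5,3) attacks row 1 at column 3.
(6,5) attacks row 1 at column 5.
Attacked columns: {1, 3, 4, 5, 6}. Safe: {2}.

columns 2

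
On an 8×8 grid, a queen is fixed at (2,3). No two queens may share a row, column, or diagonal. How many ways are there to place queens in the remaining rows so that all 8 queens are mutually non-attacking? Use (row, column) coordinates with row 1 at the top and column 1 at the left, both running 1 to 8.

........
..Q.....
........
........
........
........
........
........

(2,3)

Branch on row 1: col 1 → 0; col 5 → 3; col 6 → 8; col 7 → 2; col 8 → 1.
Sum: 0 + 3 + 8 + 2 + 1 = 14.

14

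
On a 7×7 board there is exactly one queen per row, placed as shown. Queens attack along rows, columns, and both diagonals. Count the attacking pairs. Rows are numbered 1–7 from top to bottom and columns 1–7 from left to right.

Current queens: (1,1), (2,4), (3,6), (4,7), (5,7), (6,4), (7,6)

5

Same column: (2,4)–(6,4) (column 4); (3,6)–(7,6) (column 6); (4,7)–(5,7) (column 7).
Same diagonal: (2,4)–(5,7) (|2−5| = |4−7| = 3); (3,6)–(4,7) (|3−4| = |6−7| = 1).
Total attacking pairs: 5.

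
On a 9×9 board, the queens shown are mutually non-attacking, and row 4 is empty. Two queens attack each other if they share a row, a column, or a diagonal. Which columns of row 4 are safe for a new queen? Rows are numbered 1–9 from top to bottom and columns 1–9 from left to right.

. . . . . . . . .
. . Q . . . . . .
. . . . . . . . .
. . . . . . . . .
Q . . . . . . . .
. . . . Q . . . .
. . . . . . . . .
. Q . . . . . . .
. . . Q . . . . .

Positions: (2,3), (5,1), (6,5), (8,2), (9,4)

columns 8

(2,3) attacks row 4 at column 3 and diagonals 1, 5.
(5,1) attacks row 4 at column 1 and diagonals 2.
(6,5) attacks row 4 at column 5 and diagonals 3, 7.
(8,2) attacks row 4 at column 2 and diagonals 6.
(9,4) attacks row 4 at column 4 and diagonals 9.
Attacked columns: {1, 2, 3, 4, 5, 6, 7, 9}. Safe: {8}.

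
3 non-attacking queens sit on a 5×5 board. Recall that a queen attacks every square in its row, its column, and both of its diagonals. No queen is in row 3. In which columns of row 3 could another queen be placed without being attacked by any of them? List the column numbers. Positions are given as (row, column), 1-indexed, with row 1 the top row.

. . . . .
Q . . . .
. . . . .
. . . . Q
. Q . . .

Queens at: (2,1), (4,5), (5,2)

columns 3

(2,1) attacks row 3 at column 1 and diagonals 2.
(4,5) attacks row 3 at column 5 and diagonals 4.
(5,2) attacks row 3 at column 2 and diagonals 4.
Attacked columns: {1, 2, 4, 5}. Safe: {3}.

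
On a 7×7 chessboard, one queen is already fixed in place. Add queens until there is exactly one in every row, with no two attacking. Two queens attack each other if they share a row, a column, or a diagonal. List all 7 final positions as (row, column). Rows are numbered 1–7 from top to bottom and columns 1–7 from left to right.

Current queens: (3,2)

Row 1: attacked by (3,2)→{2,4}. Safe: 1, 3, 5, 6, 7. Place at column 3.
Row 2: attacked by (1,3)→{2,3,4}; (3,2)→{1,2,3}. Safe: 5, 6, 7. Place at column 7.
Row 4: attacked by (1,3)→{3,6}; (2,7)→{5,7}; (3,2)→{1,2,3}. Safe: 4. Place at column 4.
Row 5: attacked by (1,3)→{3,7}; (2,7)→{4,7}; (3,2)→{2,4}; (4,4)→{3,4,5}. Safe: 1, 6. Place at column 6.
Row 6: attacked by (1,3)→{3}; (2,7)→{3,7}; (3,2)→{2,5}; (4,4)→{2,4,6}; (5,6)→{5,6,7}. Safe: 1. Place at column 1.
Row 7: attacked by (1,3)→{3}; (2,7)→{2,7}; (3,2)→{2,6}; (4,4)→{1,4,7}; (5,6)→{4,6}; (6,1)→{1,2}. Safe: 5. Place at column 5.
Columns [3, 7, 2, 4, 6, 1, 5], r−c [-2, -5, 1, 0, -1, 5, 2], r+c [4, 9, 5, 8, 11, 7, 12] are all distinct, so no two queens attack.

(1,3) (2,7) (3,2) (4,4) (5,6) (6,1) (7,5)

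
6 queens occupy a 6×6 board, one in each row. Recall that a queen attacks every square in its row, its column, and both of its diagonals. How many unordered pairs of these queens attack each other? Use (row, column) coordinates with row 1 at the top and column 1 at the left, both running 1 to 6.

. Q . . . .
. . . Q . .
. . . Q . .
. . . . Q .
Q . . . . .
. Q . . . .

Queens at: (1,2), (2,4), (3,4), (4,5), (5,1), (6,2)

7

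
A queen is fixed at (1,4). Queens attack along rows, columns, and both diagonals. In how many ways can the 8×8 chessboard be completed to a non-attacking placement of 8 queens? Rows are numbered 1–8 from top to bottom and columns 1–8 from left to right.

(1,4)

Branch on row 2: col 1 → 2; col 2 → 6; col 6 → 3; col 7 → 4; col 8 → 3.
Sum: 2 + 6 + 3 + 4 + 3 = 18.

18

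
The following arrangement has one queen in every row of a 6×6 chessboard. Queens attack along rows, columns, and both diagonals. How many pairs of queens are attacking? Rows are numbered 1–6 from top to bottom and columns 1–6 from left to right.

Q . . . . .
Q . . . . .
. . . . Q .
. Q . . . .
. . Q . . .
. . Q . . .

Same column: (1,1)–(2,1) (column 1); (5,3)–(6,3) (column 3).
Same diagonal: (3,5)–(5,3) (|3−5| = |5−3| = 2); (4,2)–(5,3) (|4−5| = |2−3| = 1).
Total attacking pairs: 4.

4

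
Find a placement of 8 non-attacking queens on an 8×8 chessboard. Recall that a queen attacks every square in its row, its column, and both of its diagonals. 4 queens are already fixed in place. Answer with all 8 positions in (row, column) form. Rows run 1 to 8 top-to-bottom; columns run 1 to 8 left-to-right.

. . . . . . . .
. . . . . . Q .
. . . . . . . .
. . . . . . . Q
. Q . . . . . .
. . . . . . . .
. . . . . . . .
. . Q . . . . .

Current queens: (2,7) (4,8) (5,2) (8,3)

Row 1: attacked by (2,7)→{6,7,8}; (4,8)→{5,8}; (5,2)→{2,6}; (8,3)→{3}. Safe: 1, 4. Place at column 1.
Row 3: attacked by (1,1)→{1,3}; (2,7)→{6,7,8}; (4,8)→{7,8}; (5,2)→{2,4}; (8,3)→{3,8}. Safe: 5. Place at column 5.
Row 6: attacked by (1,1)→{1,6}; (2,7)→{3,7}; (3,5)→{2,5,8}; (4,8)→{6,8}; (5,2)→{1,2,3}; (8,3)→{1,3,5}. Safe: 4. Place at column 4.
Row 7: attacked by (1,1)→{1,7}; (2,7)→{2,7}; (3,5)→{1,5}; (4,8)→{5,8}; (5,2)→{2,4}; (6,4)→{3,4,5}; (8,3)→{2,3,4}. Safe: 6. Place at column 6.
Columns [1, 7, 5, 8, 2, 4, 6, 3], r−c [0, -5, -2, -4, 3, 2, 1, 5], r+c [2, 9, 8, 12, 7, 10, 13, 11] are all distinct, so no two queens attack.

(1,1) (2,7) (3,5) (4,8) (5,2) (6,4) (7,6) (8,3)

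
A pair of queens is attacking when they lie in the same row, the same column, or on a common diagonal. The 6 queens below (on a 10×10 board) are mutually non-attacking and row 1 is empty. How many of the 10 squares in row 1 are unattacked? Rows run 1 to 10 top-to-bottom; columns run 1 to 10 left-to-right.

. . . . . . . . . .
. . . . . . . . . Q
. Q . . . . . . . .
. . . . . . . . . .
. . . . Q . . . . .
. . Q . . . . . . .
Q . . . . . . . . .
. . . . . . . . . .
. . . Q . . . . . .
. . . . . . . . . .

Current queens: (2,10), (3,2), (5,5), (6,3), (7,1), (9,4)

1

(2,10) attacks row 1 at column 10 and diagonals 9.
(3,2) attacks row 1 at column 2 and diagonals 4.
(5,5) attacks row 1 at column 5 and diagonals 1, 9.
(6,3) attacks row 1 at column 3 and diagonals 8.
(7,1) attacks row 1 at column 1 and diagonals 7.
(9,4) attacks row 1 at column 4.
Attacked columns: {1, 2, 3, 4, 5, 7, 8, 9, 10}. Safe: {6}.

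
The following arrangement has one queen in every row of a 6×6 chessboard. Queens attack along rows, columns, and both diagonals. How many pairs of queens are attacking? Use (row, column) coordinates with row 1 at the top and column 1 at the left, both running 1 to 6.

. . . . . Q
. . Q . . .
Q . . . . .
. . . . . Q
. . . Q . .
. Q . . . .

Same column: (1,6)–(4,6) (column 6).
Total attacking pairs: 1.

1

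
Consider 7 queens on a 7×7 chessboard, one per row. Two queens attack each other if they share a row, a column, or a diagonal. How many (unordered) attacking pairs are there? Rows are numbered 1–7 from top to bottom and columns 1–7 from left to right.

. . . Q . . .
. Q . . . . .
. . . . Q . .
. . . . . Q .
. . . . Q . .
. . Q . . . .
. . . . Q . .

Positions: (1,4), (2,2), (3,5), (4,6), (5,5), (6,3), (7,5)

6

Same column: (3,5)–(5,5) (column 5); (3,5)–(7,5) (column 5); (5,5)–(7,5) (column 5).
Same diagonal: (2,2)–(5,5) (|2−5| = |2−5| = 3); (3,5)–(4,6) (|3−4| = |5−6| = 1); (4,6)–(5,5) (|4−5| = |6−5| = 1).
Total attacking pairs: 6.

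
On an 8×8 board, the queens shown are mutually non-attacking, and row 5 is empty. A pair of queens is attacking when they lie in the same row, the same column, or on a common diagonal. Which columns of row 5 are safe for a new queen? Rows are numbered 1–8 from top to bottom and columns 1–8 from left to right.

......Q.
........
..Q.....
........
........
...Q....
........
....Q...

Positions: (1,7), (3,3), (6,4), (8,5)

columns 6

(1,7) attacks row 5 at column 7 and diagonals 3.
(3,3) attacks row 5 at column 3 and diagonals 1, 5.
(6,4) attacks row 5 at column 4 and diagonals 3, 5.
(8,5) attacks row 5 at column 5 and diagonals 2, 8.
Attacked columns: {1, 2, 3, 4, 5, 7, 8}. Safe: {6}.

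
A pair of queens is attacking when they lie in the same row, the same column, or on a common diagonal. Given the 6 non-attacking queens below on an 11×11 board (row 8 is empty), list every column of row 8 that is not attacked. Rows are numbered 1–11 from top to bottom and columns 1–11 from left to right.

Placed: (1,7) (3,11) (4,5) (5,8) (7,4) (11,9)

(1,7) attacks row 8 at column 7.
(3,11) attacks row 8 at column 11 and diagonals 6.
(4,5) attacks row 8 at column 5 and diagonals 1, 9.
(5,8) attacks row 8 at column 8 and diagonals 5, 11.
(7,4) attacks row 8 at column 4 and diagonals 3, 5.
(11,9) attacks row 8 at column 9 and diagonals 6.
Attacked columns: {1, 3, 4, 5, 6, 7, 8, 9, 11}. Safe: {2, 10}.

columns 2, 10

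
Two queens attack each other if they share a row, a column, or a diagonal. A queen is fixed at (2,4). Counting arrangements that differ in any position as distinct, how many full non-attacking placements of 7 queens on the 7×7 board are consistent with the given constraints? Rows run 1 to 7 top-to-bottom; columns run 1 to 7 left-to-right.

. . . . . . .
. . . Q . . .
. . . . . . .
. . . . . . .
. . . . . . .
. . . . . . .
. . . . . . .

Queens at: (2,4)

Branch on row 1: col 1 → 1; col 2 → 2; col 6 → 2; col 7 → 1.
Sum: 1 + 2 + 2 + 1 = 6.

6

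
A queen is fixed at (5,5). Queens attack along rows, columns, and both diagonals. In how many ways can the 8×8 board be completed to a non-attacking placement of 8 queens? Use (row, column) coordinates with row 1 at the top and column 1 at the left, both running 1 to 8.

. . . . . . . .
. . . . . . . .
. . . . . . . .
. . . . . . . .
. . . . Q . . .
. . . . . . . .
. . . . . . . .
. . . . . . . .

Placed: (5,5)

8

Branch on row 1: col 2 → 0; col 3 → 3; col 4 → 1; col 6 → 3; col 7 → 1; col 8 → 0.
Sum: 0 + 3 + 1 + 3 + 1 + 0 = 8.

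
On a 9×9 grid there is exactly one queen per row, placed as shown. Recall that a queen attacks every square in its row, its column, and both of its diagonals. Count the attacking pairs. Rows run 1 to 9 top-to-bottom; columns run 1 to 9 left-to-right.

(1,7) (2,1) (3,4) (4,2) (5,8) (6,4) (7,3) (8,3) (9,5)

Same column: (3,4)–(6,4) (column 4); (7,3)–(8,3) (column 3).
Same diagonal: (4,2)–(6,4) (|4−6| = |2−4| = 2); (6,4)–(7,3) (|6−7| = |4−3| = 1); (7,3)–(9,5) (|7−9| = |3−5| = 2).
Total attacking pairs: 5.

5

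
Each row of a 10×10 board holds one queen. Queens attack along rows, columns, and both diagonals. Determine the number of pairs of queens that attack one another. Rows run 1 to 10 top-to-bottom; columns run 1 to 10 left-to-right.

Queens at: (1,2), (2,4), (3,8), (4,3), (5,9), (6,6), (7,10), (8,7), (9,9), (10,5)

4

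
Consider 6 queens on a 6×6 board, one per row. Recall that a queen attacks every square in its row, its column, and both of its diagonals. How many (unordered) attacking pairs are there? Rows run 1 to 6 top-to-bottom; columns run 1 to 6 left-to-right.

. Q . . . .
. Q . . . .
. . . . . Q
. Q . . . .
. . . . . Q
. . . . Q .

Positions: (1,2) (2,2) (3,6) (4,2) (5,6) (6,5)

Same column: (1,2)–(2,2) (column 2); (1,2)–(4,2) (column 2); (2,2)–(4,2) (column 2); (3,6)–(5,6) (column 6).
Same diagonal: (1,2)–(5,6) (|1−5| = |2−6| = 4); (5,6)–(6,5) (|5−6| = |6−5| = 1).
Total attacking pairs: 6.

6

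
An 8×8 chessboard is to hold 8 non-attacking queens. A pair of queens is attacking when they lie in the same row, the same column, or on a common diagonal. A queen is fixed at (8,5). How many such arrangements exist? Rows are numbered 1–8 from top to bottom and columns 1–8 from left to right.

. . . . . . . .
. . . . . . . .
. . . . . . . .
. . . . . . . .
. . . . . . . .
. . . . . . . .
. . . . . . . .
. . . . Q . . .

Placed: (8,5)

Branch on row 1: col 1 → 1; col 2 → 3; col 3 → 4; col 4 → 3; col 6 → 3; col 7 → 3; col 8 → 1.
Sum: 1 + 3 + 4 + 3 + 3 + 3 + 1 = 18.

18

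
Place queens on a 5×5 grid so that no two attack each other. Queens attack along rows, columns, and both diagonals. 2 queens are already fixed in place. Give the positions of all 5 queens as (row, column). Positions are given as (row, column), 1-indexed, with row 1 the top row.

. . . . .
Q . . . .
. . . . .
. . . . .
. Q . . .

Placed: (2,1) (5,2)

(1,4) (2,1) (3,3) (4,5) (5,2)

Row 1: attacked by (2,1)→{1,2}; (5,2)→{2}. Safe: 3, 4, 5. Place at column 4.
Row 3: attacked by (1,4)→{2,4}; (2,1)→{1,2}; (5,2)→{2,4}. Safe: 3, 5. Place at column 3.
Row 4: attacked by (1,4)→{1,4}; (2,1)→{1,3}; (3,3)→{2,3,4}; (5,2)→{1,2,3}. Safe: 5. Place at column 5.
Columns [4, 1, 3, 5, 2], r−c [-3, 1, 0, -1, 3], r+c [5, 3, 6, 9, 7] are all distinct, so no two queens attack.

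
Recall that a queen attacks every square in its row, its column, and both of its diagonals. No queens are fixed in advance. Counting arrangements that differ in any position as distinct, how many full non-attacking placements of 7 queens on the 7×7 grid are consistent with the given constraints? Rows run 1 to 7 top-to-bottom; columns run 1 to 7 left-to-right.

40

Branch on row 1: col 1 → 4; col 2 → 7; col 3 → 6; col 4 → 6; col 5 → 6; col 6 → 7; col 7 → 4.
Sum: 4 + 7 + 6 + 6 + 6 + 7 + 4 = 40.
(This is the classic 7-queens count.)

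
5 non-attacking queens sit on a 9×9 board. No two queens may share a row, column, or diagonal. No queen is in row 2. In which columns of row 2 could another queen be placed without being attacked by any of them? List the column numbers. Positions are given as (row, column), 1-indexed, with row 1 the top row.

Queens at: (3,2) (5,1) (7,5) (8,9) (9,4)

columns 6, 7, 8

(3,2) attacks row 2 at column 2 and diagonals 1, 3.
(5,1) attacks row 2 at column 1 and diagonals 4.
(7,5) attacks row 2 at column 5.
(8,9) attacks row 2 at column 9 and diagonals 3.
(9,4) attacks row 2 at column 4.
Attacked columns: {1, 2, 3, 4, 5, 9}. Safe: {6, 7, 8}.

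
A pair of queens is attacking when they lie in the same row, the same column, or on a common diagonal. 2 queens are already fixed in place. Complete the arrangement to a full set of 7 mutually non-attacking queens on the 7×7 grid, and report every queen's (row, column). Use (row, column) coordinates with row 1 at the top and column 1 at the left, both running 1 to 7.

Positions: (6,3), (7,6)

(1,2) (2,5) (3,1) (4,4) (5,7) (6,3) (7,6)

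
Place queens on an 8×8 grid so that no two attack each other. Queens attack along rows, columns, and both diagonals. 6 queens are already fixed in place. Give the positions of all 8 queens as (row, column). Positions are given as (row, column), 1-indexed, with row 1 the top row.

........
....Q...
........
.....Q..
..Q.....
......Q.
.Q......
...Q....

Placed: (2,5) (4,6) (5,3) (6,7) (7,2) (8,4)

(1,1) (2,5) (3,8) (4,6) (5,3) (6,7) (7,2) (8,4)

Row 1: attacked by (2,5)→{4,5,6}; (4,6)→{3,6}; (5,3)→{3,7}; (6,7)→{2,7}; (7,2)→{2,8}; (8,4)→{4}. Safe: 1. Place at column 1.
Row 3: attacked by (1,1)→{1,3}; (2,5)→{4,5,6}; (4,6)→{5,6,7}; (5,3)→{1,3,5}; (6,7)→{4,7}; (7,2)→{2,6}; (8,4)→{4}. Safe: 8. Place at column 8.
Columns [1, 5, 8, 6, 3, 7, 2, 4], r−c [0, -3, -5, -2, 2, -1, 5, 4], r+c [2, 7, 11, 10, 8, 13, 9, 12] are all distinct, so no two queens attack.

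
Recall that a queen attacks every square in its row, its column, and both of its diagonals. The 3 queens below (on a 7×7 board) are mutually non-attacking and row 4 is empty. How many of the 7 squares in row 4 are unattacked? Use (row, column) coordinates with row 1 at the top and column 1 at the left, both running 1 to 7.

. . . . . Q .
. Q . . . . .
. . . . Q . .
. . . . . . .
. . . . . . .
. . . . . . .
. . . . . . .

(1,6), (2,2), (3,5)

(1,6) attacks row 4 at column 6 and diagonals 3.
(2,2) attacks row 4 at column 2 and diagonals 4.
(3,5) attacks row 4 at column 5 and diagonals 4, 6.
Attacked columns: {2, 3, 4, 5, 6}. Safe: {1, 7}.

2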